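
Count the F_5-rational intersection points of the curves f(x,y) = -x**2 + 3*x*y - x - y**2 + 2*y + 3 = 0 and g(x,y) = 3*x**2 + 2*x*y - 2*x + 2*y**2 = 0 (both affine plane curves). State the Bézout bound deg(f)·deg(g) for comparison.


Common zeros: {(1, 1)}; count = 1; Bézout bound = 4.

deg(f) = 2, deg(g) = 2, so Bézout bound = 4.
Scan x ∈ F_5. For each x, list the y ∈ F_5 with f(x, y) ≡ 0 and those with g(x, y) ≡ 0 (mod 5); the common zeros in that column are the intersection.
  x = 0: f ≡ 0 at y ∈ {3, 4}; g ≡ 0 at y ∈ {0}; common: ∅.
  x = 1: f ≡ 0 at y ∈ {1, 4}; g ≡ 0 at y ∈ {1, 3}; common: {1}.
  x = 2: f ≡ 0 at y ∈ ∅; g ≡ 0 at y ∈ ∅; common: ∅.
  x = 3: f ≡ 0 at y ∈ {3}; g ≡ 0 at y ∈ ∅; common: ∅.
  x = 4: f ≡ 0 at y ∈ ∅; g ≡ 0 at y ∈ {0, 1}; common: ∅.
Collecting: common zeros = {(1, 1)}, so the count is 1.
Comparison with the Bézout bound: 1 ≤ 4 = deg(f)·deg(g), as expected for curves with no common component (the affine F_5-count falls short of the bound because intersections may lie at infinity, over extension fields, or carry multiplicity).


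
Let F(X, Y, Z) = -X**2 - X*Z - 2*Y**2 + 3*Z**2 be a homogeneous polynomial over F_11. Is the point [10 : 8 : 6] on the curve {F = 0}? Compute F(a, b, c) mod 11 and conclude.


F(10,8,6) ≡ 7 (mod 11); P is NOT on the curve.

Evaluate F(10, 8, 6) term-by-term (mod 11).
  -X**2 ↦ -1·100·1·1 = -100
  -X*Z ↦ -1·10·1·6 = -60
  -2*Y**2 ↦ -2·1·64·1 = -128
  3*Z**2 ↦ 3·1·1·36 = 108
Sum: F(10, 8, 6) = (-100) + (-60) + (-128) + (108) = -180.
Reducing mod 11: -180 ≡ 7 (mod 11).
Since F(a, b, c) ≡ 7 ≠ 0 (mod 11), P does NOT lie on the curve.


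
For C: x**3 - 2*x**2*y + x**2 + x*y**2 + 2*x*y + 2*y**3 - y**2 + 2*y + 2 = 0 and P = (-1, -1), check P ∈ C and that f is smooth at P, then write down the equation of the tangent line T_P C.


Tangent line at P: -4*x + 8*y + 4 = 0.

Step 1: f(-1, -1) = 0, so P lies on C.
Step 2: partial derivatives
  f_x(x, y) = 3*x**2 - 4*x*y + 2*x + y**2 + 2*y, f_y(x, y) = -2*x**2 + 2*x*y + 2*x + 6*y**2 - 2*y + 2.
  f_x(P) = -4, f_y(P) = 8 (gradient nonzero, so P is smooth).
Step 3: tangent line at P: -4·(x − -1) + 8·(y − -1) = 0.
Expanding: -4*x + 8*y + 4 = 0.


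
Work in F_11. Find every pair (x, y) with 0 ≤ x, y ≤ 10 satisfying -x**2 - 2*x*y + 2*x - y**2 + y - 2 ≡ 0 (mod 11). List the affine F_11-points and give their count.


Affine F_11-points: {(0, 5), (0, 7), (2, 9), (2, 10), (3, 1), (3, 5), (4, 6), (4, 9), (8, 1), (8, 6), (10, 7)}; count = 11.

For each of the 121 pairs (x, y) ∈ F_11², evaluate f(x, y) mod 11. Record the zeros.
  x = 0: [0↦9, 1↦9, 2↦7, 3↦3, 4↦8, 5↦0, 6↦1, 7↦0, 8↦8, 9↦3, 10↦7]  zeros at y ∈ {5, 7}
  x = 1: [0↦10, 1↦8, 2↦4, 3↦9, 4↦1, 5↦2, 6↦1, 7↦9, 8↦4, 9↦8, 10↦10]  zeros at y ∈ ∅
  x = 2: [0↦9, 1↦5, 2↦10, 3↦2, 4↦3, 5↦2, 6↦10, 7↦5, 8↦9, 9↦0, 10↦0]  zeros at y ∈ {9, 10}
  x = 3: [0↦6, 1↦0, 2↦3, 3↦4, 4↦3, 5↦0, 6↦6, 7↦10, 8↦1, 9↦1, 10↦10]  zeros at y ∈ {1, 5}
  x = 4: [0↦1, 1↦4, 2↦5, 3↦4, 4↦1, 5↦7, 6↦0, 7↦2, 8↦2, 9↦0, 10↦7]  zeros at y ∈ {6, 9}
  x = 5: [0↦5, 1↦6, 2↦5, 3↦2, 4↦8, 5↦1, 6↦3, 7↦3, 8↦1, 9↦8, 10↦2]  zeros at y ∈ ∅
  x = 6: [0↦7, 1↦6, 2↦3, 3↦9, 4↦2, 5↦4, 6↦4, 7↦2, 8↦9, 9↦3, 10↦6]  zeros at y ∈ ∅
  x = 7: [0↦7, 1↦4, 2↦10, 3↦3, 4↦5, 5↦5, 6↦3, 7↦10, 8↦4, 9↦7, 10↦8]  zeros at y ∈ ∅
  x = 8: [0↦5, 1↦0, 2↦4, 3↦6, 4↦6, 5↦4, 6↦0, 7↦5, 8↦8, 9↦9, 10↦8]  zeros at y ∈ {1, 6}
  x = 9: [0↦1, 1↦5, 2↦7, 3↦7, 4↦5, 5↦1, 6↦6, 7↦9, 8↦10, 9↦9, 10↦6]  zeros at y ∈ ∅
  x = 10: [0↦6, 1↦8, 2↦8, 3↦6, 4↦2, 5↦7, 6↦10, 7↦0, 8↦10, 9↦7, 10↦2]  zeros at y ∈ {7}
Collecting zeros: affine points = {(0, 5), (0, 7), (2, 9), (2, 10), (3, 1), (3, 5), (4, 6), (4, 9), (8, 1), (8, 6), (10, 7)}.
Total count |C(F_11)_aff| = 11.


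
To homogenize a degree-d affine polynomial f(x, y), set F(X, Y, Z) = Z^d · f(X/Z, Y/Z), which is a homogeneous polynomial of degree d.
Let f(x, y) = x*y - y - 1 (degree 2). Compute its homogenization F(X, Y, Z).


F(X, Y, Z) = X*Y - Y*Z - Z**2

deg(f) = 2.
Substitute x = X/Z, y = Y/Z into f, then multiply by Z^2.
  monomial 1·x^1·y^1 ↦ 1·X^1·Y^1·Z^0.
  monomial -1·x^0·y^1 ↦ -1·X^0·Y^1·Z^1.
  monomial -1·x^0·y^0 ↦ -1·X^0·Y^0·Z^2.
Collecting: F(X, Y, Z) = X*Y - Y*Z - Z**2.


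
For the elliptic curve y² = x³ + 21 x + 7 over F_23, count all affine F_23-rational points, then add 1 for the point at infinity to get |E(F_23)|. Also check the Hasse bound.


Affine points = {(1, 11), (1, 12), (6, 2), (6, 21), (12, 3), (12, 20), (13, 4), (13, 19), (14, 3), (14, 20), (16, 0), (20, 3), (20, 20), (21, 7), (21, 16), (22, 10), (22, 13)}; affine count = 17; |E(F_23)| = 18.

Discriminant check: Δ ∝ 4a³ + 27b² = 4·21³ + 27·7² = 4·9261 + 27·49 ≡ 3 (mod 23). Nonzero ⇒ E is nonsingular.
For each x ∈ F_23, compute rhs = x³ + 21·x + 7 mod 23, then count y ∈ F_23 with y² ≡ rhs.
  x = 0: rhs = 7, matching y values: none (0 points).
  x = 1: rhs = 6, matching y values: 11, 12 (2 points).
  x = 2: rhs = 11, matching y values: none (0 points).
  x = 3: rhs = 5, matching y values: none (0 points).
  x = 4: rhs = 17, matching y values: none (0 points).
  x = 5: rhs = 7, matching y values: none (0 points).
  x = 6: rhs = 4, matching y values: 2, 21 (2 points).
  x = 7: rhs = 14, matching y values: none (0 points).
  x = 8: rhs = 20, matching y values: none (0 points).
  x = 9: rhs = 5, matching y values: none (0 points).
  x = 10: rhs = 21, matching y values: none (0 points).
  x = 11: rhs = 5, matching y values: none (0 points).
  x = 12: rhs = 9, matching y values: 3, 20 (2 points).
  x = 13: rhs = 16, matching y values: 4, 19 (2 points).
  x = 14: rhs = 9, matching y values: 3, 20 (2 points).
  x = 15: rhs = 17, matching y values: none (0 points).
  x = 16: rhs = 0, matching y values: 0 (1 points).
  x = 17: rhs = 10, matching y values: none (0 points).
  x = 18: rhs = 7, matching y values: none (0 points).
  x = 19: rhs = 20, matching y values: none (0 points).
  x = 20: rhs = 9, matching y values: 3, 20 (2 points).
  x = 21: rhs = 3, matching y values: 7, 16 (2 points).
  x = 22: rhs = 8, matching y values: 10, 13 (2 points).
Total affine count: 17.
Full point count |E(F_23)| = 17 + 1 = 18.
Hasse bound: |18 − (23+1)| = |-6| = 6 ≤ 2√23 ≈ 9.5917 ✓.


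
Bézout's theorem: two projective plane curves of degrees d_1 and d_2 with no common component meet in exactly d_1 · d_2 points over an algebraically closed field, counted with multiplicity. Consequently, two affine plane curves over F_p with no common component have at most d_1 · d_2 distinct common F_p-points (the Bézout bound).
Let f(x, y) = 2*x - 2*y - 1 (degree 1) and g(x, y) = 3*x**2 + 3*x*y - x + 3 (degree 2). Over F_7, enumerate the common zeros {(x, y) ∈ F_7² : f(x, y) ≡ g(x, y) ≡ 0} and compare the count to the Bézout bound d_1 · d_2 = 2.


Common zeros: ∅; count = 0; Bézout bound = 2.

deg(f) = 1, deg(g) = 2, so Bézout bound = 2.
Scan x ∈ F_7. For each x, list the y ∈ F_7 with f(x, y) ≡ 0 and those with g(x, y) ≡ 0 (mod 7); the common zeros in that column are the intersection.
  x = 0: f ≡ 0 at y ∈ {3}; g ≡ 0 at y ∈ ∅; common: ∅.
  x = 1: f ≡ 0 at y ∈ {4}; g ≡ 0 at y ∈ {3}; common: ∅.
  x = 2: f ≡ 0 at y ∈ {5}; g ≡ 0 at y ∈ {6}; common: ∅.
  x = 3: f ≡ 0 at y ∈ {6}; g ≡ 0 at y ∈ {4}; common: ∅.
  x = 4: f ≡ 0 at y ∈ {0}; g ≡ 0 at y ∈ {6}; common: ∅.
  x = 5: f ≡ 0 at y ∈ {1}; g ≡ 0 at y ∈ {4}; common: ∅.
  x = 6: f ≡ 0 at y ∈ {2}; g ≡ 0 at y ∈ {0}; common: ∅.
Collecting: common zeros = ∅, so the count is 0.
Comparison with the Bézout bound: 0 ≤ 2 = deg(f)·deg(g), as expected for curves with no common component (the affine F_7-count falls short of the bound because intersections may lie at infinity, over extension fields, or carry multiplicity).


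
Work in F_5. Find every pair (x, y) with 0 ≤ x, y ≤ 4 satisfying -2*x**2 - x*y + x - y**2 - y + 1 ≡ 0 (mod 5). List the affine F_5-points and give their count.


Affine F_5-points: {(0, 2), (1, 0), (1, 3), (2, 0), (2, 2), (3, 3)}; count = 6.

For each of the 25 pairs (x, y) ∈ F_5², evaluate f(x, y) mod 5. Record the zeros.
  x = 0: [0↦1, 1↦4, 2↦0, 3↦4, 4↦1]  zeros at y ∈ {2}
  x = 1: [0↦0, 1↦2, 2↦2, 3↦0, 4↦1]  zeros at y ∈ {0, 3}
  x = 2: [0↦0, 1↦1, 2↦0, 3↦2, 4↦2]  zeros at y ∈ {0, 2}
  x = 3: [0↦1, 1↦1, 2↦4, 3↦0, 4↦4]  zeros at y ∈ {3}
  x = 4: [0↦3, 1↦2, 2↦4, 3↦4, 4↦2]  zeros at y ∈ ∅
Collecting zeros: affine points = {(0, 2), (1, 0), (1, 3), (2, 0), (2, 2), (3, 3)}.
Total count |C(F_5)_aff| = 6.


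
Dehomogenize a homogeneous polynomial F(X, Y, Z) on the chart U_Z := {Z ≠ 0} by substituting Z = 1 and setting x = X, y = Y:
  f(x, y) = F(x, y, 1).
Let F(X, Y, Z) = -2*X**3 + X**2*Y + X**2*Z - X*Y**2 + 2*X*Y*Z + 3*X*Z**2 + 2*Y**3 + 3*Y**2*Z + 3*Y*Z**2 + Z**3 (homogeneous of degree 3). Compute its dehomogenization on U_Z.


f(x, y) = -2*x**3 + x**2*y + x**2 - x*y**2 + 2*x*y + 3*x + 2*y**3 + 3*y**2 + 3*y + 1

On U_Z we set Z = 1. Each monomial c·X^i·Y^j·Z^k in F becomes c·x^i·y^j·1^k = c·x^i·y^j.
Substituting Z = 1: F(X, Y, 1) = -2*x**3 + x**2*y + x**2 - x*y**2 + 2*x*y + 3*x + 2*y**3 + 3*y**2 + 3*y + 1.
Note: deg(f) ≤ deg(F) = 3; strict inequality happens when F is divisible by Z (lost terms).


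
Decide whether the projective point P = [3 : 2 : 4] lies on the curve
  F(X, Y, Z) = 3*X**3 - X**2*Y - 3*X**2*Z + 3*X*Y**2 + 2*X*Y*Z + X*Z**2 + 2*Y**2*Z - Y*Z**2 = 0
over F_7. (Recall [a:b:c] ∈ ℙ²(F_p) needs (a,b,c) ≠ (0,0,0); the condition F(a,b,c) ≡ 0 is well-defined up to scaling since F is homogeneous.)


F(3,2,4) ≡ 3 (mod 7); P is NOT on the curve.

Evaluate F(3, 2, 4) term-by-term (mod 7).
  3*X**3 ↦ 3·27·1·1 = 81
  -X**2*Y ↦ -1·9·2·1 = -18
  -3*X**2*Z ↦ -3·9·1·4 = -108
  3*X*Y**2 ↦ 3·3·4·1 = 36
  2*X*Y*Z ↦ 2·3·2·4 = 48
  X*Z**2 ↦ 1·3·1·16 = 48
  2*Y**2*Z ↦ 2·1·4·4 = 32
  -Y*Z**2 ↦ -1·1·2·16 = -32
Sum: F(3, 2, 4) = (81) + (-18) + (-108) + (36) + (48) + (48) + (32) + (-32) = 87.
Reducing mod 7: 87 ≡ 3 (mod 7).
Since F(a, b, c) ≡ 3 ≠ 0 (mod 7), P does NOT lie on the curve.


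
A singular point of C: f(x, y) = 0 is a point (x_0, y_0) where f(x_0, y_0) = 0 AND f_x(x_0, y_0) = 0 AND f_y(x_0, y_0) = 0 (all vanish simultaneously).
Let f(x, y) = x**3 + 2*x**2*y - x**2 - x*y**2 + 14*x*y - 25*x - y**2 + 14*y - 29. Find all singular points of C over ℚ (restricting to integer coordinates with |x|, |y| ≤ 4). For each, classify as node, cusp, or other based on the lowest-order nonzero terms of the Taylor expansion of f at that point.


Singular points: {(-2, 3)}; classification: node.

Compute partial derivatives:
  f_x = 3*x**2 + 4*x*y - 2*x - y**2 + 14*y - 25.
  f_y = 2*x**2 - 2*x*y + 14*x - 2*y + 14.
Scan x_0 ∈ {−4, ..., 4}. For each x_0, f_y(x_0, y) is a polynomial in y; find its integer roots y ∈ {−4, ..., 4}, then test f_x and f at those candidates.
  x = -4: f_y(-4, y) = 6*y - 10; no integer root y with |y| ≤ 4.
  x = -3: f_y(-3, y) = 4*y - 10; no integer root y with |y| ≤ 4.
  x = -2: f_y(-2, y) = 2*y - 6; vanishes at y ∈ {3}. (-2, 3): f_x = 0, f = 0 — SINGULAR.
  x = -1: f_y(-1, y) = 2; no integer root y with |y| ≤ 4.
  x = 0: f_y(0, y) = 14 - 2*y; no integer root y with |y| ≤ 4.
  x = 1: f_y(1, y) = 30 - 4*y; no integer root y with |y| ≤ 4.
  x = 2: f_y(2, y) = 50 - 6*y; no integer root y with |y| ≤ 4.
  x = 3: f_y(3, y) = 74 - 8*y; no integer root y with |y| ≤ 4.
  x = 4: f_y(4, y) = 102 - 10*y; no integer root y with |y| ≤ 4.
Only singular point on the grid: (-2, 3).
Classify: substitute x = -2 + u, y = 3 + v and expand: f = u**3 + 2*u**2*v - u**2 - u*v**2 + v**2.
No constant or linear terms (consistent with a singular point). Quadratic part: -u**2 + v**2. Cubic part: u**3 + 2*u**2*v - u*v**2.
The quadratic part v**2 - u**2 = (v − u)(v + u) splits into two distinct linear factors, so there are two distinct tangent lines y − 3 = ±(x − -2) — this is a node (ordinary double point).
Classification: node.


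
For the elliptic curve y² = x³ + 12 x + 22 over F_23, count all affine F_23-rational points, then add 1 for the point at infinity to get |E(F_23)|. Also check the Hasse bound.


Affine points = {(1, 9), (1, 14), (2, 10), (2, 13), (3, 4), (3, 19), (5, 0), (7, 9), (7, 14), (8, 3), (8, 20), (9, 10), (9, 13), (11, 6), (11, 17), (12, 10), (12, 13), (13, 11), (13, 12), (14, 6), (14, 17), (15, 9), (15, 14), (16, 3), (16, 20), (19, 5), (19, 18), (21, 6), (21, 17), (22, 3), (22, 20)}; affine count = 31; |E(F_23)| = 32.

Discriminant check: Δ ∝ 4a³ + 27b² = 4·12³ + 27·22² = 4·1728 + 27·484 ≡ 16 (mod 23). Nonzero ⇒ E is nonsingular.
For each x ∈ F_23, compute rhs = x³ + 12·x + 22 mod 23, then count y ∈ F_23 with y² ≡ rhs.
  x = 0: rhs = 22, matching y values: none (0 points).
  x = 1: rhs = 12, matching y values: 9, 14 (2 points).
  x = 2: rhs = 8, matching y values: 10, 13 (2 points).
  x = 3: rhs = 16, matching y values: 4, 19 (2 points).
  x = 4: rhs = 19, matching y values: none (0 points).
  x = 5: rhs = 0, matching y values: 0 (1 points).
  x = 6: rhs = 11, matching y values: none (0 points).
  x = 7: rhs = 12, matching y values: 9, 14 (2 points).
  x = 8: rhs = 9, matching y values: 3, 20 (2 points).
  x = 9: rhs = 8, matching y values: 10, 13 (2 points).
  x = 10: rhs = 15, matching y values: none (0 points).
  x = 11: rhs = 13, matching y values: 6, 17 (2 points).
  x = 12: rhs = 8, matching y values: 10, 13 (2 points).
  x = 13: rhs = 6, matching y values: 11, 12 (2 points).
  x = 14: rhs = 13, matching y values: 6, 17 (2 points).
  x = 15: rhs = 12, matching y values: 9, 14 (2 points).
  x = 16: rhs = 9, matching y values: 3, 20 (2 points).
  x = 17: rhs = 10, matching y values: none (0 points).
  x = 18: rhs = 21, matching y values: none (0 points).
  x = 19: rhs = 2, matching y values: 5, 18 (2 points).
  x = 20: rhs = 5, matching y values: none (0 points).
  x = 21: rhs = 13, matching y values: 6, 17 (2 points).
  x = 22: rhs = 9, matching y values: 3, 20 (2 points).
Total affine count: 31.
Full point count |E(F_23)| = 31 + 1 = 32.
Hasse bound: |32 − (23+1)| = |8| = 8 ≤ 2√23 ≈ 9.5917 ✓.


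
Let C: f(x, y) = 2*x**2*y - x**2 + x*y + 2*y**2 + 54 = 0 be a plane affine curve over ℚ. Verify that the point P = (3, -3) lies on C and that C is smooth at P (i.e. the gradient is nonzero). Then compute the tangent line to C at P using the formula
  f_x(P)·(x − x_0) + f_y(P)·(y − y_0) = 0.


Tangent line at P: -45*x + 9*y + 162 = 0.

Step 1: f(3, -3) = 0, so P lies on C.
Step 2: partial derivatives
  f_x(x, y) = 4*x*y - 2*x + y, f_y(x, y) = 2*x**2 + x + 4*y.
  f_x(P) = -45, f_y(P) = 9 (gradient nonzero, so P is smooth).
Step 3: tangent line at P: -45·(x − 3) + 9·(y − -3) = 0.
Expanding: -45*x + 9*y + 162 = 0.


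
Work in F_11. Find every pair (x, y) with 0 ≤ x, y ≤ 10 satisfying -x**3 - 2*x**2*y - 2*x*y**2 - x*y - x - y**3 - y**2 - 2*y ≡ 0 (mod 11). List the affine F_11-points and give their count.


Affine F_11-points: {(0, 0), (0, 4), (0, 6), (1, 1), (2, 7), (4, 6), (6, 4), (6, 6), (6, 10), (7, 1), (8, 4), (8, 5), (8, 7), (9, 7), (9, 8), (9, 10)}; count = 16.

For each of the 121 pairs (x, y) ∈ F_11², evaluate f(x, y) mod 11. Record the zeros.
  x = 0: [0↦0, 1↦7, 2↦6, 3↦2, 4↦0, 5↦5, 6↦0, 7↦1, 8↦2, 9↦8, 10↦2]  zeros at y ∈ {0, 4, 6}
  x = 1: [0↦9, 1↦0, 2↦1, 3↦6, 4↦9, 5↦4, 6↦7, 7↦1, 8↦2, 9↦4, 10↦1]  zeros at y ∈ {1}
  x = 2: [0↦1, 1↦5, 2↦4, 3↦3, 4↦7, 5↦10, 6↦6, 7↦0, 8↦8, 9↦2, 10↦9]  zeros at y ∈ {7}
  x = 3: [0↦3, 1↦5, 2↦9, 3↦9, 4↦10, 5↦6, 6↦2, 7↦3, 8↦3, 9↦7, 10↦9]  zeros at y ∈ ∅
  x = 4: [0↦9, 1↦5, 2↦10, 3↦7, 4↦1, 5↦8, 6↦0, 7↦4, 8↦3, 9↦2, 10↦6]  zeros at y ∈ {6}
  x = 5: [0↦2, 1↦10, 2↦1, 3↦2, 4↦7, 5↦10, 6↦5, 7↦8, 8↦2, 9↦3, 10↦5]  zeros at y ∈ ∅
  x = 6: [0↦9, 1↦3, 2↦9, 3↦10, 4↦0, 5↦6, 6↦0, 7↦9, 8↦5, 9↦4, 10↦0]  zeros at y ∈ {4, 6, 10}
  x = 7: [0↦2, 1↦0, 2↦6, 3↦3, 4↦7, 5↦1, 6↦1, 7↦1, 8↦6, 9↦10, 10↦7]  zeros at y ∈ {1}
  x = 8: [0↦8, 1↦6, 2↦8, 3↦8, 4↦0, 5↦0, 6↦2, 7↦0, 8↦10, 9↦4, 10↦9]  zeros at y ∈ {4, 5, 7}
  x = 9: [0↦10, 1↦4, 2↦9, 3↦8, 4↦6, 5↦8, 6↦8, 7↦0, 8↦0, 9↦2, 10↦0]  zeros at y ∈ {7, 8, 10}
  x = 10: [0↦2, 1↦10, 2↦3, 3↦8, 4↦8, 5↦8, 6↦2, 7↦6, 8↦3, 9↦9, 10↦7]  zeros at y ∈ ∅
Collecting zeros: affine points = {(0, 0), (0, 4), (0, 6), (1, 1), (2, 7), (4, 6), (6, 4), (6, 6), (6, 10), (7, 1), (8, 4), (8, 5), (8, 7), (9, 7), (9, 8), (9, 10)}.
Total count |C(F_11)_aff| = 16.


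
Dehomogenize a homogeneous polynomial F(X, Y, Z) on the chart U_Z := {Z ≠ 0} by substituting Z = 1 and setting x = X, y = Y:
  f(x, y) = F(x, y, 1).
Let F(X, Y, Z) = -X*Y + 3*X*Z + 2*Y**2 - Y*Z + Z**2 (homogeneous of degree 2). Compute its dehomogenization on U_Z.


f(x, y) = -x*y + 3*x + 2*y**2 - y + 1

On U_Z we set Z = 1. Each monomial c·X^i·Y^j·Z^k in F becomes c·x^i·y^j·1^k = c·x^i·y^j.
Substituting Z = 1: F(X, Y, 1) = -x*y + 3*x + 2*y**2 - y + 1.
Note: deg(f) ≤ deg(F) = 2; strict inequality happens when F is divisible by Z (lost terms).


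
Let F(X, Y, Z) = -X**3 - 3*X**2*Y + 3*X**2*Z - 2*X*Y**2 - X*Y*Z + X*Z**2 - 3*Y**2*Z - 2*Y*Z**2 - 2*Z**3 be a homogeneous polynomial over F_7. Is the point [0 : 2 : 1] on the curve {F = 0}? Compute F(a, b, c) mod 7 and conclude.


F(0,2,1) ≡ 3 (mod 7); P is NOT on the curve.

Evaluate F(0, 2, 1) term-by-term (mod 7).
  -X**3 ↦ -1·0·1·1 = 0
  -3*X**2*Y ↦ -3·0·2·1 = 0
  3*X**2*Z ↦ 3·0·1·1 = 0
  -2*X*Y**2 ↦ -2·0·4·1 = 0
  -X*Y*Z ↦ -1·0·2·1 = 0
  X*Z**2 ↦ 1·0·1·1 = 0
  -3*Y**2*Z ↦ -3·1·4·1 = -12
  -2*Y*Z**2 ↦ -2·1·2·1 = -4
  -2*Z**3 ↦ -2·1·1·1 = -2
Sum: F(0, 2, 1) = (0) + (0) + (0) + (0) + (0) + (0) + (-12) + (-4) + (-2) = -18.
Reducing mod 7: -18 ≡ 3 (mod 7).
Since F(a, b, c) ≡ 3 ≠ 0 (mod 7), P does NOT lie on the curve.


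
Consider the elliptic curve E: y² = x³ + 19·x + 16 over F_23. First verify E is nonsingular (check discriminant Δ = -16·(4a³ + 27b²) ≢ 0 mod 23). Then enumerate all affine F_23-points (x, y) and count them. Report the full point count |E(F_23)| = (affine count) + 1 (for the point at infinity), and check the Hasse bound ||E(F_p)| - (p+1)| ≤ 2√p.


Affine points = {(0, 4), (0, 19), (1, 6), (1, 17), (2, 4), (2, 19), (3, 10), (3, 13), (4, 8), (4, 15), (5, 11), (5, 12), (6, 1), (6, 22), (7, 3), (7, 20), (8, 6), (8, 17), (14, 6), (14, 17), (16, 0), (17, 10), (17, 13), (18, 7), (18, 16), (20, 1), (20, 22), (21, 4), (21, 19)}; affine count = 29; |E(F_23)| = 30.

Discriminant check: Δ ∝ 4a³ + 27b² = 4·19³ + 27·16² = 4·6859 + 27·256 ≡ 9 (mod 23). Nonzero ⇒ E is nonsingular.
For each x ∈ F_23, compute rhs = x³ + 19·x + 16 mod 23, then count y ∈ F_23 with y² ≡ rhs.
  x = 0: rhs = 16, matching y values: 4, 19 (2 points).
  x = 1: rhs = 13, matching y values: 6, 17 (2 points).
  x = 2: rhs = 16, matching y values: 4, 19 (2 points).
  x = 3: rhs = 8, matching y values: 10, 13 (2 points).
  x = 4: rhs = 18, matching y values: 8, 15 (2 points).
  x = 5: rhs = 6, matching y values: 11, 12 (2 points).
  x = 6: rhs = 1, matching y values: 1, 22 (2 points).
  x = 7: rhs = 9, matching y values: 3, 20 (2 points).
  x = 8: rhs = 13, matching y values: 6, 17 (2 points).
  x = 9: rhs = 19, matching y values: none (0 points).
  x = 10: rhs = 10, matching y values: none (0 points).
  x = 11: rhs = 15, matching y values: none (0 points).
  x = 12: rhs = 17, matching y values: none (0 points).
  x = 13: rhs = 22, matching y values: none (0 points).
  x = 14: rhs = 13, matching y values: 6, 17 (2 points).
  x = 15: rhs = 19, matching y values: none (0 points).
  x = 16: rhs = 0, matching y values: 0 (1 points).
  x = 17: rhs = 8, matching y values: 10, 13 (2 points).
  x = 18: rhs = 3, matching y values: 7, 16 (2 points).
  x = 19: rhs = 14, matching y values: none (0 points).
  x = 20: rhs = 1, matching y values: 1, 22 (2 points).
  x = 21: rhs = 16, matching y values: 4, 19 (2 points).
  x = 22: rhs = 19, matching y values: none (0 points).
Total affine count: 29.
Full point count |E(F_23)| = 29 + 1 = 30.
Hasse bound: |30 − (23+1)| = |6| = 6 ≤ 2√23 ≈ 9.5917 ✓.


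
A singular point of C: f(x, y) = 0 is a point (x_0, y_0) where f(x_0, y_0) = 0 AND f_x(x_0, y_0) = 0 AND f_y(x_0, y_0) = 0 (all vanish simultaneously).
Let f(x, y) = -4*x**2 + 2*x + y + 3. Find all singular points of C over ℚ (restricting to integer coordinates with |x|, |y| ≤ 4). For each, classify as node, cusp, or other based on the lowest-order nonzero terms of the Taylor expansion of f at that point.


No singular points in the scanned grid; C is smooth there.

Compute partial derivatives:
  f_x = 2 - 8*x.
  f_y = 1.
f_y = 1 is a nonzero constant, so f_y never vanishes: no point (x, y) can satisfy f = f_x = f_y = 0. In particular no (x, y) ∈ {−4, ..., 4}² is singular; the curve is smooth.


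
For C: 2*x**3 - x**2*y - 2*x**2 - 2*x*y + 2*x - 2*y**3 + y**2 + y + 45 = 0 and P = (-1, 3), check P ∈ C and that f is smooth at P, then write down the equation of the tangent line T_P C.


Tangent line at P: 12*x - 46*y + 150 = 0.

Step 1: f(-1, 3) = 0, so P lies on C.
Step 2: partial derivatives
  f_x(x, y) = 6*x**2 - 2*x*y - 4*x - 2*y + 2, f_y(x, y) = -x**2 - 2*x - 6*y**2 + 2*y + 1.
  f_x(P) = 12, f_y(P) = -46 (gradient nonzero, so P is smooth).
Step 3: tangent line at P: 12·(x − -1) + -46·(y − 3) = 0.
Expanding: 12*x - 46*y + 150 = 0.


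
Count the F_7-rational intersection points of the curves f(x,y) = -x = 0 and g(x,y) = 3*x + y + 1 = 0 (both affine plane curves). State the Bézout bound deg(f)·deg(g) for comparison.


Common zeros: {(0, 6)}; count = 1; Bézout bound = 1.

deg(f) = 1, deg(g) = 1, so Bézout bound = 1.
Scan x ∈ F_7. For each x, list the y ∈ F_7 with f(x, y) ≡ 0 and those with g(x, y) ≡ 0 (mod 7); the common zeros in that column are the intersection.
  x = 0: f ≡ 0 at y ∈ {0, 1, 2, 3, 4, 5, 6}; g ≡ 0 at y ∈ {6}; common: {6}.
  x = 1: f ≡ 0 at y ∈ ∅; g ≡ 0 at y ∈ {3}; common: ∅.
  x = 2: f ≡ 0 at y ∈ ∅; g ≡ 0 at y ∈ {0}; common: ∅.
  x = 3: f ≡ 0 at y ∈ ∅; g ≡ 0 at y ∈ {4}; common: ∅.
  x = 4: f ≡ 0 at y ∈ ∅; g ≡ 0 at y ∈ {1}; common: ∅.
  x = 5: f ≡ 0 at y ∈ ∅; g ≡ 0 at y ∈ {5}; common: ∅.
  x = 6: f ≡ 0 at y ∈ ∅; g ≡ 0 at y ∈ {2}; common: ∅.
Collecting: common zeros = {(0, 6)}, so the count is 1.
Comparison with the Bézout bound: 1 ≤ 1 = deg(f)·deg(g), as expected for curves with no common component (the bound is attained).


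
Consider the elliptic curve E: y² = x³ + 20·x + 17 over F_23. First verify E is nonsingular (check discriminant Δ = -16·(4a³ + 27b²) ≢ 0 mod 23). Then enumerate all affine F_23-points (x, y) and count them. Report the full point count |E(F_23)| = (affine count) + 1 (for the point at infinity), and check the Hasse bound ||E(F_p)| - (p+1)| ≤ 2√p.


Affine points = {(3, 9), (3, 14), (4, 0), (5, 9), (5, 14), (6, 10), (6, 13), (9, 11), (9, 12), (11, 2), (11, 21), (13, 6), (13, 17), (15, 9), (15, 14), (17, 7), (17, 16)}; affine count = 17; |E(F_23)| = 18.

Discriminant check: Δ ∝ 4a³ + 27b² = 4·20³ + 27·17² = 4·8000 + 27·289 ≡ 13 (mod 23). Nonzero ⇒ E is nonsingular.
For each x ∈ F_23, compute rhs = x³ + 20·x + 17 mod 23, then count y ∈ F_23 with y² ≡ rhs.
  x = 0: rhs = 17, matching y values: none (0 points).
  x = 1: rhs = 15, matching y values: none (0 points).
  x = 2: rhs = 19, matching y values: none (0 points).
  x = 3: rhs = 12, matching y values: 9, 14 (2 points).
  x = 4: rhs = 0, matching y values: 0 (1 points).
  x = 5: rhs = 12, matching y values: 9, 14 (2 points).
  x = 6: rhs = 8, matching y values: 10, 13 (2 points).
  x = 7: rhs = 17, matching y values: none (0 points).
  x = 8: rhs = 22, matching y values: none (0 points).
  x = 9: rhs = 6, matching y values: 11, 12 (2 points).
  x = 10: rhs = 21, matching y values: none (0 points).
  x = 11: rhs = 4, matching y values: 2, 21 (2 points).
  x = 12: rhs = 7, matching y values: none (0 points).
  x = 13: rhs = 13, matching y values: 6, 17 (2 points).
  x = 14: rhs = 5, matching y values: none (0 points).
  x = 15: rhs = 12, matching y values: 9, 14 (2 points).
  x = 16: rhs = 17, matching y values: none (0 points).
  x = 17: rhs = 3, matching y values: 7, 16 (2 points).
  x = 18: rhs = 22, matching y values: none (0 points).
  x = 19: rhs = 11, matching y values: none (0 points).
  x = 20: rhs = 22, matching y values: none (0 points).
  x = 21: rhs = 15, matching y values: none (0 points).
  x = 22: rhs = 19, matching y values: none (0 points).
Total affine count: 17.
Full point count |E(F_23)| = 17 + 1 = 18.
Hasse bound: |18 − (23+1)| = |-6| = 6 ≤ 2√23 ≈ 9.5917 ✓.


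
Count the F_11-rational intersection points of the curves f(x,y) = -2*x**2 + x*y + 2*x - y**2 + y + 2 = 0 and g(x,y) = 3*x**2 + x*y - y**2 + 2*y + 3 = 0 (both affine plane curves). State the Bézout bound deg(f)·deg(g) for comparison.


Common zeros: {(0, 10), (1, 7), (5, 5), (10, 3)}; count = 4; Bézout bound = 4.

deg(f) = 2, deg(g) = 2, so Bézout bound = 4.
Scan x ∈ F_11. For each x, list the y ∈ F_11 with f(x, y) ≡ 0 and those with g(x, y) ≡ 0 (mod 11); the common zeros in that column are the intersection.
  x = 0: f ≡ 0 at y ∈ {2, 10}; g ≡ 0 at y ∈ {3, 10}; common: {10}.
  x = 1: f ≡ 0 at y ∈ {6, 7}; g ≡ 0 at y ∈ {7}; common: {7}.
  x = 2: f ≡ 0 at y ∈ {1, 2}; g ≡ 0 at y ∈ ∅; common: ∅.
  x = 3: f ≡ 0 at y ∈ {6, 9}; g ≡ 0 at y ∈ ∅; common: ∅.
  x = 4: f ≡ 0 at y ∈ {0, 5}; g ≡ 0 at y ∈ {7, 10}; common: ∅.
  x = 5: f ≡ 0 at y ∈ {1, 5}; g ≡ 0 at y ∈ {2, 5}; common: {5}.
  x = 6: f ≡ 0 at y ∈ {8, 10}; g ≡ 0 at y ∈ ∅; common: ∅.
  x = 7: f ≡ 0 at y ∈ {4}; g ≡ 0 at y ∈ ∅; common: ∅.
  x = 8: f ≡ 0 at y ∈ {0, 9}; g ≡ 0 at y ∈ {5}; common: ∅.
  x = 9: f ≡ 0 at y ∈ {3, 7}; g ≡ 0 at y ∈ {2, 9}; common: ∅.
  x = 10: f ≡ 0 at y ∈ {3, 8}; g ≡ 0 at y ∈ {3, 9}; common: {3}.
Collecting: common zeros = {(0, 10), (1, 7), (5, 5), (10, 3)}, so the count is 4.
Comparison with the Bézout bound: 4 ≤ 4 = deg(f)·deg(g), as expected for curves with no common component (the bound is attained).


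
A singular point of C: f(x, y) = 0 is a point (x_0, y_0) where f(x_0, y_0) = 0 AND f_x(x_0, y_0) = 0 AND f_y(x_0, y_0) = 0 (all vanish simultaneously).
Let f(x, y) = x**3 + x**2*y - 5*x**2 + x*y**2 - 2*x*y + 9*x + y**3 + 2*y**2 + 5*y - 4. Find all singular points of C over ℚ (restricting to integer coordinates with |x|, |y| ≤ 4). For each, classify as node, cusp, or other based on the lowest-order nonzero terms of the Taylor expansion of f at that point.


Singular points: {(2, -1)}; classification: cusp.

Compute partial derivatives:
  f_x = 3*x**2 + 2*x*y - 10*x + y**2 - 2*y + 9.
  f_y = x**2 + 2*x*y - 2*x + 3*y**2 + 4*y + 5.
Scan x_0 ∈ {−4, ..., 4}. For each x_0, f_y(x_0, y) is a polynomial in y; find its integer roots y ∈ {−4, ..., 4}, then test f_x and f at those candidates.
  x = -4: f_y(-4, y) = 3*y**2 - 4*y + 29; no integer root y with |y| ≤ 4.
  x = -3: f_y(-3, y) = 3*y**2 - 2*y + 20; no integer root y with |y| ≤ 4.
  x = -2: f_y(-2, y) = 3*y**2 + 13; no integer root y with |y| ≤ 4.
  x = -1: f_y(-1, y) = 3*y**2 + 2*y + 8; no integer root y with |y| ≤ 4.
  x = 0: f_y(0, y) = 3*y**2 + 4*y + 5; no integer root y with |y| ≤ 4.
  x = 1: f_y(1, y) = 3*y**2 + 6*y + 4; no integer root y with |y| ≤ 4.
  x = 2: f_y(2, y) = 3*y**2 + 8*y + 5; vanishes at y ∈ {-1}. (2, -1): f_x = 0, f = 0 — SINGULAR.
  x = 3: f_y(3, y) = 3*y**2 + 10*y + 8; vanishes at y ∈ {-2}. (3, -2): f_x = 2 ≠ 0.
  x = 4: f_y(4, y) = 3*y**2 + 12*y + 13; no integer root y with |y| ≤ 4.
Only singular point on the grid: (2, -1).
Classify: substitute x = 2 + u, y = -1 + v and expand: f = u**3 + u**2*v + u*v**2 + v**3 + v**2.
No constant or linear terms (consistent with a singular point). Quadratic part: v**2. Cubic part: u**3 + u**2*v + u*v**2 + v**3.
The quadratic part v**2 is a perfect square, so there is a single (double) tangent line v = 0, i.e. y = -1. Restricting the cubic part to that line (v = 0) leaves u**3 ≠ 0, so f is not divisible by v and the branch is v² ≈ -u**3 to lowest order — this is a cusp.
Classification: cusp.


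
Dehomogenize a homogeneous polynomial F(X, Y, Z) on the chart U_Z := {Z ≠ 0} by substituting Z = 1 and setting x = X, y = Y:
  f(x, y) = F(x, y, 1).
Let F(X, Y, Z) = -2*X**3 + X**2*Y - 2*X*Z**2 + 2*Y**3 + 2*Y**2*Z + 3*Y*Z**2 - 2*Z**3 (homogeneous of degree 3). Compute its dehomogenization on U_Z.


f(x, y) = -2*x**3 + x**2*y - 2*x + 2*y**3 + 2*y**2 + 3*y - 2

On U_Z we set Z = 1. Each monomial c·X^i·Y^j·Z^k in F becomes c·x^i·y^j·1^k = c·x^i·y^j.
Substituting Z = 1: F(X, Y, 1) = -2*x**3 + x**2*y - 2*x + 2*y**3 + 2*y**2 + 3*y - 2.
Note: deg(f) ≤ deg(F) = 3; strict inequality happens when F is divisible by Z (lost terms).


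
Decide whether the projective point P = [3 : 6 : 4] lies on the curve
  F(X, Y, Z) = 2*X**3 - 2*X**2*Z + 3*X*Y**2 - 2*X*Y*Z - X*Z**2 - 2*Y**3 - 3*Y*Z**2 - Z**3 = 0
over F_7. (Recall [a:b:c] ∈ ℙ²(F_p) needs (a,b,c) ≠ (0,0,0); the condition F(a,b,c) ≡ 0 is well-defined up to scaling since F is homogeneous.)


F(3,6,4) ≡ 2 (mod 7); P is NOT on the curve.

Evaluate F(3, 6, 4) term-by-term (mod 7).
  2*X**3 ↦ 2·27·1·1 = 54
  -2*X**2*Z ↦ -2·9·1·4 = -72
  3*X*Y**2 ↦ 3·3·36·1 = 324
  -2*X*Y*Z ↦ -2·3·6·4 = -144
  -X*Z**2 ↦ -1·3·1·16 = -48
  -2*Y**3 ↦ -2·1·216·1 = -432
  -3*Y*Z**2 ↦ -3·1·6·16 = -288
  -Z**3 ↦ -1·1·1·64 = -64
Sum: F(3, 6, 4) = (54) + (-72) + (324) + (-144) + (-48) + (-432) + (-288) + (-64) = -670.
Reducing mod 7: -670 ≡ 2 (mod 7).
Since F(a, b, c) ≡ 2 ≠ 0 (mod 7), P does NOT lie on the curve.


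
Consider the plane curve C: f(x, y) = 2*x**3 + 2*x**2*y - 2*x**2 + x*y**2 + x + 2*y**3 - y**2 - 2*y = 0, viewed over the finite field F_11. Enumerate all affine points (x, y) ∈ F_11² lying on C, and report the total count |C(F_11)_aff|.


Affine F_11-points: {(0, 0), (1, 3), (3, 7), (4, 4), (9, 9), (10, 7), (10, 8)}; count = 7.

For each of the 121 pairs (x, y) ∈ F_11², evaluate f(x, y) mod 11. Record the zeros.
  x = 0: [0↦0, 1↦10, 2↦8, 3↦6, 4↦5, 5↦6, 6↦10, 7↦7, 8↦9, 9↦6, 10↦10]  zeros at y ∈ {0}
  x = 1: [0↦1, 1↦3, 2↦6, 3↦0, 4↦8, 5↦9, 6↦4, 7↦5, 8↦2, 9↦7, 10↦10]  zeros at y ∈ {3}
  x = 2: [0↦10, 1↦8, 2↦9, 3↦3, 4↦2, 5↦7, 6↦8, 7↦6, 8↦2, 9↦8, 10↦3]  zeros at y ∈ ∅
  x = 3: [0↦6, 1↦4, 2↦7, 3↦5, 4↦10, 5↦1, 6↦1, 7↦0, 8↦10, 9↦10, 10↦1]  zeros at y ∈ {7}
  x = 4: [0↦1, 1↦3, 2↦1, 3↦7, 4↦0, 5↦3, 6↦6, 7↦10, 8↦5, 9↦3, 10↦5]  zeros at y ∈ {4}
  x = 5: [0↦7, 1↦6, 2↦3, 3↦10, 4↦6, 5↦3, 6↦2, 7↦4, 8↦10, 9↦10, 10↦5]  zeros at y ∈ ∅
  x = 6: [0↦3, 1↦3, 2↦3, 3↦4, 4↦7, 5↦2, 6↦1, 7↦5, 8↦4, 9↦10, 10↦2]  zeros at y ∈ ∅
  x = 7: [0↦1, 1↦6, 2↦2, 3↦1, 4↦4, 5↦1, 6↦4, 7↦3, 8↦10, 9↦4, 10↦8]  zeros at y ∈ ∅
  x = 8: [0↦2, 1↦5, 2↦1, 3↦2, 4↦9, 5↦1, 6↦1, 7↦10, 8↦7, 9↦4, 10↦2]  zeros at y ∈ ∅
  x = 9: [0↦7, 1↦1, 2↦1, 3↦8, 4↦1, 5↦3, 6↦4, 7↦5, 8↦7, 9↦0, 10↦7]  zeros at y ∈ {9}
  x = 10: [0↦6, 1↦6, 2↦3, 3↦9, 4↦3, 5↦8, 6↦3, 7↦0, 8↦0, 9↦4, 10↦2]  zeros at y ∈ {7, 8}
Collecting zeros: affine points = {(0, 0), (1, 3), (3, 7), (4, 4), (9, 9), (10, 7), (10, 8)}.
Total count |C(F_11)_aff| = 7.


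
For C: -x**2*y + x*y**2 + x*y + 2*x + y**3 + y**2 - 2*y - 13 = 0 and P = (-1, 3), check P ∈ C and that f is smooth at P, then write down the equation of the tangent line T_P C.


Tangent line at P: 20*x + 23*y - 49 = 0.

Step 1: f(-1, 3) = 0, so P lies on C.
Step 2: partial derivatives
  f_x(x, y) = -2*x*y + y**2 + y + 2, f_y(x, y) = -x**2 + 2*x*y + x + 3*y**2 + 2*y - 2.
  f_x(P) = 20, f_y(P) = 23 (gradient nonzero, so P is smooth).
Step 3: tangent line at P: 20·(x − -1) + 23·(y − 3) = 0.
Expanding: 20*x + 23*y - 49 = 0.


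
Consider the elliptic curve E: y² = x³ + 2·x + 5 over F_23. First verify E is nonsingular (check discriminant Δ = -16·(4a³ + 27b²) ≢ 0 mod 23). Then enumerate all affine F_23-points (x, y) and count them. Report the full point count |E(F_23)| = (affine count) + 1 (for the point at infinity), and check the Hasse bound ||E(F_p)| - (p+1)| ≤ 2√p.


Affine points = {(1, 10), (1, 13), (4, 10), (4, 13), (5, 5), (5, 18), (6, 7), (6, 16), (8, 2), (8, 21), (9, 4), (9, 19), (10, 6), (10, 17), (11, 1), (11, 22), (12, 3), (12, 20), (15, 11), (15, 12), (16, 4), (16, 19), (18, 10), (18, 13), (19, 5), (19, 18), (20, 8), (20, 15), (21, 4), (21, 19), (22, 5), (22, 18)}; affine count = 32; |E(F_23)| = 33.

Discriminant check: Δ ∝ 4a³ + 27b² = 4·2³ + 27·5² = 4·8 + 27·25 ≡ 17 (mod 23). Nonzero ⇒ E is nonsingular.
For each x ∈ F_23, compute rhs = x³ + 2·x + 5 mod 23, then count y ∈ F_23 with y² ≡ rhs.
  x = 0: rhs = 5, matching y values: none (0 points).
  x = 1: rhs = 8, matching y values: 10, 13 (2 points).
  x = 2: rhs = 17, matching y values: none (0 points).
  x = 3: rhs = 15, matching y values: none (0 points).
  x = 4: rhs = 8, matching y values: 10, 13 (2 points).
  x = 5: rhs = 2, matching y values: 5, 18 (2 points).
  x = 6: rhs = 3, matching y values: 7, 16 (2 points).
  x = 7: rhs = 17, matching y values: none (0 points).
  x = 8: rhs = 4, matching y values: 2, 21 (2 points).
  x = 9: rhs = 16, matching y values: 4, 19 (2 points).
  x = 10: rhs = 13, matching y values: 6, 17 (2 points).
  x = 11: rhs = 1, matching y values: 1, 22 (2 points).
  x = 12: rhs = 9, matching y values: 3, 20 (2 points).
  x = 13: rhs = 20, matching y values: none (0 points).
  x = 14: rhs = 17, matching y values: none (0 points).
  x = 15: rhs = 6, matching y values: 11, 12 (2 points).
  x = 16: rhs = 16, matching y values: 4, 19 (2 points).
  x = 17: rhs = 7, matching y values: none (0 points).
  x = 18: rhs = 8, matching y values: 10, 13 (2 points).
  x = 19: rhs = 2, matching y values: 5, 18 (2 points).
  x = 20: rhs = 18, matching y values: 8, 15 (2 points).
  x = 21: rhs = 16, matching y values: 4, 19 (2 points).
  x = 22: rhs = 2, matching y values: 5, 18 (2 points).
Total affine count: 32.
Full point count |E(F_23)| = 32 + 1 = 33.
Hasse bound: |33 − (23+1)| = |9| = 9 ≤ 2√23 ≈ 9.5917 ✓.


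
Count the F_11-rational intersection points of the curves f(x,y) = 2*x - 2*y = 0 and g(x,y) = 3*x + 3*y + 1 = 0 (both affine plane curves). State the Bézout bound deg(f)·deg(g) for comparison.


Common zeros: {(9, 9)}; count = 1; Bézout bound = 1.

deg(f) = 1, deg(g) = 1, so Bézout bound = 1.
Scan x ∈ F_11. For each x, list the y ∈ F_11 with f(x, y) ≡ 0 and those with g(x, y) ≡ 0 (mod 11); the common zeros in that column are the intersection.
  x = 0: f ≡ 0 at y ∈ {0}; g ≡ 0 at y ∈ {7}; common: ∅.
  x = 1: f ≡ 0 at y ∈ {1}; g ≡ 0 at y ∈ {6}; common: ∅.
  x = 2: f ≡ 0 at y ∈ {2}; g ≡ 0 at y ∈ {5}; common: ∅.
  x = 3: f ≡ 0 at y ∈ {3}; g ≡ 0 at y ∈ {4}; common: ∅.
  x = 4: f ≡ 0 at y ∈ {4}; g ≡ 0 at y ∈ {3}; common: ∅.
  x = 5: f ≡ 0 at y ∈ {5}; g ≡ 0 at y ∈ {2}; common: ∅.
  x = 6: f ≡ 0 at y ∈ {6}; g ≡ 0 at y ∈ {1}; common: ∅.
  x = 7: f ≡ 0 at y ∈ {7}; g ≡ 0 at y ∈ {0}; common: ∅.
  x = 8: f ≡ 0 at y ∈ {8}; g ≡ 0 at y ∈ {10}; common: ∅.
  x = 9: f ≡ 0 at y ∈ {9}; g ≡ 0 at y ∈ {9}; common: {9}.
  x = 10: f ≡ 0 at y ∈ {10}; g ≡ 0 at y ∈ {8}; common: ∅.
Collecting: common zeros = {(9, 9)}, so the count is 1.
Comparison with the Bézout bound: 1 ≤ 1 = deg(f)·deg(g), as expected for curves with no common component (the bound is attained).


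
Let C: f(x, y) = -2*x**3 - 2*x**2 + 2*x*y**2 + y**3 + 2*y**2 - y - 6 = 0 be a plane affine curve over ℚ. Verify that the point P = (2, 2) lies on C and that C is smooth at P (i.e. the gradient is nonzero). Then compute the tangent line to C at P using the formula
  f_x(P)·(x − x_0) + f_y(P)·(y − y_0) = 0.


Tangent line at P: -24*x + 35*y - 22 = 0.

Step 1: f(2, 2) = 0, so P lies on C.
Step 2: partial derivatives
  f_x(x, y) = -6*x**2 - 4*x + 2*y**2, f_y(x, y) = 4*x*y + 3*y**2 + 4*y - 1.
  f_x(P) = -24, f_y(P) = 35 (gradient nonzero, so P is smooth).
Step 3: tangent line at P: -24·(x − 2) + 35·(y − 2) = 0.
Expanding: -24*x + 35*y - 22 = 0.


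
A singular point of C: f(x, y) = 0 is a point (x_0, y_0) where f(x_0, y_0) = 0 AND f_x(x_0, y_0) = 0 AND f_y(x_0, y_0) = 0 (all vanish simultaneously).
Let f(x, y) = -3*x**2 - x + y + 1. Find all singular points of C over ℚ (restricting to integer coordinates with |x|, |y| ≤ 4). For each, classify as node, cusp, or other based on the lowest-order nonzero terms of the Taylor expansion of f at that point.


No singular points in the scanned grid; C is smooth there.

Compute partial derivatives:
  f_x = -6*x - 1.
  f_y = 1.
f_y = 1 is a nonzero constant, so f_y never vanishes: no point (x, y) can satisfy f = f_x = f_y = 0. In particular no (x, y) ∈ {−4, ..., 4}² is singular; the curve is smooth.


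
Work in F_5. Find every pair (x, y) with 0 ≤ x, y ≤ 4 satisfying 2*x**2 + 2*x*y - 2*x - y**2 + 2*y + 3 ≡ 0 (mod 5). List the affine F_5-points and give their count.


Affine F_5-points: {(0, 3), (0, 4), (2, 2), (2, 4), (3, 0), (3, 3)}; count = 6.

For each of the 25 pairs (x, y) ∈ F_5², evaluate f(x, y) mod 5. Record the zeros.
  x = 0: [0↦3, 1↦4, 2↦3, 3↦0, 4↦0]  zeros at y ∈ {3, 4}
  x = 1: [0↦3, 1↦1, 2↦2, 3↦1, 4↦3]  zeros at y ∈ ∅
  x = 2: [0↦2, 1↦2, 2↦0, 3↦1, 4↦0]  zeros at y ∈ {2, 4}
  x = 3: [0↦0, 1↦2, 2↦2, 3↦0, 4↦1]  zeros at y ∈ {0, 3}
  x = 4: [0↦2, 1↦1, 2↦3, 3↦3, 4↦1]  zeros at y ∈ ∅
Collecting zeros: affine points = {(0, 3), (0, 4), (2, 2), (2, 4), (3, 0), (3, 3)}.
Total count |C(F_5)_aff| = 6.


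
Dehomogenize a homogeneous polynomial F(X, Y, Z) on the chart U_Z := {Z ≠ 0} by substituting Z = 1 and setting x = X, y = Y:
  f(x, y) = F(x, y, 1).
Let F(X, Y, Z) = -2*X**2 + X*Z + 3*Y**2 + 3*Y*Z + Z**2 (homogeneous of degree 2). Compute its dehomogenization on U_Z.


f(x, y) = -2*x**2 + x + 3*y**2 + 3*y + 1

On U_Z we set Z = 1. Each monomial c·X^i·Y^j·Z^k in F becomes c·x^i·y^j·1^k = c·x^i·y^j.
Substituting Z = 1: F(X, Y, 1) = -2*x**2 + x + 3*y**2 + 3*y + 1.
Note: deg(f) ≤ deg(F) = 2; strict inequality happens when F is divisible by Z (lost terms).


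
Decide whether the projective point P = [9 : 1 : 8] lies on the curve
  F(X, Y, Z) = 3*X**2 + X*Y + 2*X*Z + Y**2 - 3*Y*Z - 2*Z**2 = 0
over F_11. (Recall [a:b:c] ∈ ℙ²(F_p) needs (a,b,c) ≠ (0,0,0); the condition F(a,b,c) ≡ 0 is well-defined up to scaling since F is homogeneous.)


F(9,1,8) ≡ 3 (mod 11); P is NOT on the curve.

Evaluate F(9, 1, 8) term-by-term (mod 11).
  3*X**2 ↦ 3·81·1·1 = 243
  X*Y ↦ 1·9·1·1 = 9
  2*X*Z ↦ 2·9·1·8 = 144
  Y**2 ↦ 1·1·1·1 = 1
  -3*Y*Z ↦ -3·1·1·8 = -24
  -2*Z**2 ↦ -2·1·1·64 = -128
Sum: F(9, 1, 8) = (243) + (9) + (144) + (1) + (-24) + (-128) = 245.
Reducing mod 11: 245 ≡ 3 (mod 11).
Since F(a, b, c) ≡ 3 ≠ 0 (mod 11), P does NOT lie on the curve.


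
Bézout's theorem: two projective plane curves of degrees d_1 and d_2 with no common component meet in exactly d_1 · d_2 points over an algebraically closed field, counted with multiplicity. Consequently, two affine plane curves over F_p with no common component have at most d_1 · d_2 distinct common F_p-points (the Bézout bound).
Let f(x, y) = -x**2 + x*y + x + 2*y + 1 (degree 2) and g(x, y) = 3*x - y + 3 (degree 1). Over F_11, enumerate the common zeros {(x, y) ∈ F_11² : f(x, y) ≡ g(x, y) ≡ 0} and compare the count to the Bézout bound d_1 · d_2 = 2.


Common zeros: {(3, 1)}; count = 1; Bézout bound = 2.

deg(f) = 2, deg(g) = 1, so Bézout bound = 2.
Scan x ∈ F_11. For each x, list the y ∈ F_11 with f(x, y) ≡ 0 and those with g(x, y) ≡ 0 (mod 11); the common zeros in that column are the intersection.
  x = 0: f ≡ 0 at y ∈ {5}; g ≡ 0 at y ∈ {3}; common: ∅.
  x = 1: f ≡ 0 at y ∈ {7}; g ≡ 0 at y ∈ {6}; common: ∅.
  x = 2: f ≡ 0 at y ∈ {3}; g ≡ 0 at y ∈ {9}; common: ∅.
  x = 3: f ≡ 0 at y ∈ {1}; g ≡ 0 at y ∈ {1}; common: {1}.
  x = 4: f ≡ 0 at y ∈ {0}; g ≡ 0 at y ∈ {4}; common: ∅.
  x = 5: f ≡ 0 at y ∈ {9}; g ≡ 0 at y ∈ {7}; common: ∅.
  x = 6: f ≡ 0 at y ∈ {5}; g ≡ 0 at y ∈ {10}; common: ∅.
  x = 7: f ≡ 0 at y ∈ {7}; g ≡ 0 at y ∈ {2}; common: ∅.
  x = 8: f ≡ 0 at y ∈ {0}; g ≡ 0 at y ∈ {5}; common: ∅.
  x = 9: f ≡ 0 at y ∈ ∅; g ≡ 0 at y ∈ {8}; common: ∅.
  x = 10: f ≡ 0 at y ∈ {1}; g ≡ 0 at y ∈ {0}; common: ∅.
Collecting: common zeros = {(3, 1)}, so the count is 1.
Comparison with the Bézout bound: 1 ≤ 2 = deg(f)·deg(g), as expected for curves with no common component (the affine F_11-count falls short of the bound because intersections may lie at infinity, over extension fields, or carry multiplicity).
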